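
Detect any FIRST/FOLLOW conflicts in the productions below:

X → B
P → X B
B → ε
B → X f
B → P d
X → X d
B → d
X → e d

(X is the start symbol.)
Yes. X → X d with FOLLOW(X) on { 'd', 'e', 'f' }; X → e d with FOLLOW(X) on { 'e' }; B → X f with FOLLOW(B) on { 'd', 'e', 'f' }; B → P d with FOLLOW(B) on { 'd', 'e', 'f' }; B → d with FOLLOW(B) on { 'd' }

Nullable non-terminals: B, P, X.
FIRST sets used below: FIRST(X) = { 'd', 'e', 'f', ε }, FIRST(P) = { 'd', 'e', 'f', ε }, FIRST(B) = { 'd', 'e', 'f', ε }

B: nullable alternative(s) B → ε; FOLLOW(B) = { $, 'd', 'e', 'f' }
  B → ε: FIRST \ {ε} = { } — this is the only nullable alternative, skip
  B → X f: FIRST \ {ε} = { 'd', 'e', 'f' } — overlaps FOLLOW(B) on { 'd', 'e', 'f' }: CONFLICT
  B → P d: FIRST \ {ε} = { 'd', 'e', 'f' } — overlaps FOLLOW(B) on { 'd', 'e', 'f' }: CONFLICT
  B → d: FIRST \ {ε} = { 'd' } — overlaps FOLLOW(B) on { 'd' }: CONFLICT
P has a nullable alternative but only one production, so nothing to check.

X: nullable alternative(s) X → B; FOLLOW(X) = { $, 'd', 'e', 'f' }
  X → B: FIRST \ {ε} = { 'd', 'e', 'f' } — this is the only nullable alternative, skip
  X → X d: FIRST \ {ε} = { 'd', 'e', 'f' } — overlaps FOLLOW(X) on { 'd', 'e', 'f' }: CONFLICT
  X → e d: FIRST \ {ε} = { 'e' } — overlaps FOLLOW(X) on { 'e' }: CONFLICT

So the grammar has 5 FIRST/FOLLOW conflicts (marked CONFLICT above).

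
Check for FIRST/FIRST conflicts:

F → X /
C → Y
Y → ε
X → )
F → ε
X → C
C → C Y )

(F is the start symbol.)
Yes. X → ')' / X → C on { ')' }

A FIRST/FIRST conflict occurs when two productions N → α and N → β for the same non-terminal have FIRST(α) ∩ FIRST(β) ≠ ∅ (with ε ∈ FIRST of a nullable right-hand side, so two nullable alternatives also conflict).

FIRST sets of the non-terminals at (or reachable through a nullable prefix from) the front of some alternative:
  FIRST(X) = { ')', ε }
  FIRST(Y) = { ε }
  FIRST(C) = { ')', ε }

Productions for F:
  F → X /: FIRST = { ')', '/' }
  F → ε: FIRST = { ε }
Productions for C:
  C → Y: FIRST = { ε }
  C → C Y ): FIRST = { ')' }
Productions for X:
  X → ): FIRST = { ')' }
  X → C: FIRST = { ')', ε }
Y has only one production, so no FIRST/FIRST conflict is possible there.

Conflict for X: X → ) and X → C
  Overlap: { ')' }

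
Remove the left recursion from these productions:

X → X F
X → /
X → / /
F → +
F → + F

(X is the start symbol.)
X is directly left-recursive. The standard transformation for
  A → A α₁ | ... | A α_m | β₁ | ... | β_n
is
  A  → β₁ A' | ... | β_n A'
  A' → α₁ A' | ... | α_m A' | ε

X → / becomes X → / X'
X → / / becomes X → / / X'
X → X F becomes X' → F X'
Add X' → ε

Productions for other non-terminals are unchanged:
  F → +
  F → + F

Resulting grammar:
X → / X'
X → / / X'
X' → F X'
X' → ε
F → +
F → + F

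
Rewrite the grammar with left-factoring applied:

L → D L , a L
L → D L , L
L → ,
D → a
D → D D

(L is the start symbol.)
Left-factoring transforms A → αβ₁ | αβ₂ into A → αA' and A' → β₁ | β₂
(α is the longest common prefix among the alternatives). Repeat until
no nonterminal has two alternatives with a common prefix.

Round 1: L has alternatives sharing prefix 'D L ,'. Introduce L': L → D L , L'
  Add: L' → a L
  Add: L' → L

No remaining common prefixes — done.

Resulting grammar:
L → D L , L'
L' → a L
L' → L
L → ,
D → a
D → D D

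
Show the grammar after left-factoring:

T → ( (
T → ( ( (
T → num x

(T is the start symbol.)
T → ( ( T'
T' → ε
T' → (
T → num x

Left-factoring transforms A → αβ₁ | αβ₂ into A → αA' and A' → β₁ | β₂
(α is the longest common prefix among the alternatives). Repeat until
no nonterminal has two alternatives with a common prefix.

Round 1: T has alternatives sharing prefix '( ('. Introduce T': T → ( ( T'
  Add: T' → ε
  Add: T' → (

No remaining common prefixes — done.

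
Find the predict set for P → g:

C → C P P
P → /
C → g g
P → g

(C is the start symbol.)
{ 'g' }

PREDICT(P → g) = (FIRST(RHS) \ {ε}) ∪ (FOLLOW(P) if ε ∈ FIRST(RHS), i.e. RHS ⇒* ε)
FIRST(g) = { 'g' }
ε ∉ FIRST(g), so FOLLOW(P) is not added.
PREDICT(P → g) = { 'g' }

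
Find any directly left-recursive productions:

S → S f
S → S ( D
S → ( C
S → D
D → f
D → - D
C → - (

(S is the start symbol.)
Yes, S is left-recursive

S → S f: LEFT RECURSIVE (starts with S)
S → S ( D: LEFT RECURSIVE (starts with S)
S → ( C: starts with '('
S → D: starts with D
D → f: starts with f
D → - D: starts with '-'
C → - (: starts with '-'

The grammar has direct left recursion on: S.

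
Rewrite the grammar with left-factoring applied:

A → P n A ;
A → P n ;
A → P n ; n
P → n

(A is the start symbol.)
A → P n A'
A' → A ;
A' → ; A''
A'' → ε
A'' → n
P → n

Left-factoring transforms A → αβ₁ | αβ₂ into A → αA' and A' → β₁ | β₂
(α is the longest common prefix among the alternatives). Repeat until
no nonterminal has two alternatives with a common prefix.

Round 1: A has alternatives sharing prefix 'P n'. Introduce A': A → P n A'
  Add: A' → A ;
  Add: A' → ;
  Add: A' → ; n

Round 2: A' has alternatives sharing prefix ';'. Introduce A'': A' → ; A''
  Add: A'' → ε
  Add: A'' → n

No remaining common prefixes — done.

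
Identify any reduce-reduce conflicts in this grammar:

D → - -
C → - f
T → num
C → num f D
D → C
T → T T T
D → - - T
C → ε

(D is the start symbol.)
No reduce-reduce conflicts

Augment with D' → D and build the canonical LR(0) collection (I0 = CLOSURE({[D' → . D]}), then GOTO on every symbol after a dot until no new states appear). It has 13 states:
  I0: { [C → . - f], [C → . num f D], [C → .], [D → . - - T], [D → . - -], [D → . C], [D' → . D] }  — shift, reduce
  I1: { [C → - . f], [D → - . - T], [D → - . -] }  — shift
  I2: { [D → C .] }  — reduce
  I3: { [D' → D .] }  — accept
  I4: { [C → num . f D] }  — shift
  I5: { [C → . - f], [C → . num f D], [C → .], [C → num f . D], [D → . - - T], [D → . - -], [D → . C] }  — shift, reduce
  I6: { [C → num f D .] }  — reduce
  I7: { [D → - - . T], [D → - - .], [T → . T T T], [T → . num] }  — shift, reduce
  I8: { [C → - f .] }  — reduce
  I9: { [D → - - T .], [T → . T T T], [T → . num], [T → T . T T] }  — shift, reduce
  I10: { [T → num .] }  — reduce
  I11: { [T → . T T T], [T → . num], [T → T . T T], [T → T T . T] }  — shift
  I12: { [T → . T T T], [T → . num], [T → T . T T], [T → T T . T], [T → T T T .] }  — shift, reduce

No state contains more than one complete item.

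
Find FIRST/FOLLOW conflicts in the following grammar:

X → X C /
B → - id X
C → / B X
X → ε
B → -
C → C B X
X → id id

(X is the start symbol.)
Yes. X → X C '/' with FOLLOW(X) on { '/', 'id' }; X → id id with FOLLOW(X) on { 'id' }

A FIRST/FOLLOW conflict occurs when a non-terminal N has a nullable alternative N → β (β ⇒* ε) and another alternative N → α with FIRST(α) ∩ FOLLOW(N) ≠ ∅: on such a lookahead the parser cannot decide between expanding α and letting N vanish via β.

Nullable non-terminals: X.
FIRST sets used below: FIRST(X) = { '/', 'id', ε }, FIRST(C) = { '/' }

X: nullable alternative(s) X → ε; FOLLOW(X) = { $, '-', '/', 'id' }
  X → X C /: FIRST \ {ε} = { '/', 'id' } — overlaps FOLLOW(X) on { '/', 'id' }: CONFLICT
  X → ε: FIRST \ {ε} = { } — this is the only nullable alternative, skip
  X → id id: FIRST \ {ε} = { 'id' } — overlaps FOLLOW(X) on { 'id' }: CONFLICT

B, C have no nullable alternative, so no FIRST/FOLLOW check is needed there.

So the grammar has 2 FIRST/FOLLOW conflicts (marked CONFLICT above).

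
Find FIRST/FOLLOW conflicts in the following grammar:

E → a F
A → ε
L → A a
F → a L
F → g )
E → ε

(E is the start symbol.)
No FIRST/FOLLOW conflicts.

A FIRST/FOLLOW conflict occurs when a non-terminal N has a nullable alternative N → β (β ⇒* ε) and another alternative N → α with FIRST(α) ∩ FOLLOW(N) ≠ ∅: on such a lookahead the parser cannot decide between expanding α and letting N vanish via β.

Nullable non-terminals: A, E.
A has a nullable alternative but only one production, so nothing to check.

E: nullable alternative(s) E → ε; FOLLOW(E) = { $ }
  E → a F: FIRST \ {ε} = { 'a' } — disjoint from FOLLOW(E)
  E → ε: FIRST \ {ε} = { } — this is the only nullable alternative, skip

F, L have no nullable alternative, so no FIRST/FOLLOW check is needed there.

No FIRST/FOLLOW conflicts found.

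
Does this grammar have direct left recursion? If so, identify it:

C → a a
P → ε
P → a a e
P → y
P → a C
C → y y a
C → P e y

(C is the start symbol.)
No direct left recursion

C → a a: starts with a
P → ε: starts with ε
P → a a e: starts with a
P → y: starts with y
P → a C: starts with a
C → y y a: starts with y
C → P e y: starts with P

No direct left recursion found.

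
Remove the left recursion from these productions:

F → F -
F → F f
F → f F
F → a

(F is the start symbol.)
F is directly left-recursive. The standard transformation for
  A → A α₁ | ... | A α_m | β₁ | ... | β_n
is
  A  → β₁ A' | ... | β_n A'
  A' → α₁ A' | ... | α_m A' | ε

F → f F becomes F → f F F'
F → a becomes F → a F'
F → F - becomes F' → - F'
F → F f becomes F' → f F'
Add F' → ε

Resulting grammar:
F → f F F'
F → a F'
F' → - F'
F' → f F'
F' → ε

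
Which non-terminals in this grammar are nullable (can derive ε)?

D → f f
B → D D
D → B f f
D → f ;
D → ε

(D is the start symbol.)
{ 'B', 'D' }

A non-terminal is nullable if it can derive ε (the empty string): either it has an ε-production, or it has a production whose right-hand side consists entirely of nullable non-terminals.

ε-productions: D → ε
So D is immediately nullable.
B → D D: every symbol on the right is nullable, so B is nullable too.
Every non-terminal is now nullable.
Nullable = { 'B', 'D' }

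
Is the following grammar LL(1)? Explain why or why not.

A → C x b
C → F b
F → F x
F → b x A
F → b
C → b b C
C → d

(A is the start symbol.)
A grammar is LL(1) if for each non-terminal N with multiple productions, the predict sets of those productions are pairwise disjoint, where PREDICT(N → α) = (FIRST(α) \ {ε}) ∪ (FOLLOW(N) if α ⇒* ε).

Relevant sets:
  FIRST(F) = { 'b' }

For C:
  PREDICT(C → F b) = { 'b' }
  PREDICT(C → b b C) = { 'b' }
  PREDICT(C → d) = { 'd' }
For F:
  PREDICT(F → F x) = { 'b' }
  PREDICT(F → b x A) = { 'b' }
  PREDICT(F → b) = { 'b' }
A has a single production, so nothing to check there.

Conflict found: Predict set conflict for C: { 'b' }
The grammar is NOT LL(1).

Answer: No. Predict set conflict for C: { 'b' }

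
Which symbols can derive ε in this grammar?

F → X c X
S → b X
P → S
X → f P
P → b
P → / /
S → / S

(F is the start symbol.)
There are no ε-productions, so no non-terminal can derive ε.
No non-terminals are nullable.

Answer: None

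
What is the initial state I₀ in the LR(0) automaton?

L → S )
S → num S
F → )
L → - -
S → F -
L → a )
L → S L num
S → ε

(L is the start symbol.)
First, augment the grammar with L' → L
I₀ = CLOSURE({ [L' → . L] }):
  [L' → . L] has the dot before L: add [L → . S )], [L → . - -], [L → . a )], [L → . S L num]
  [L → . S )] has the dot before S: add [S → . num S], [S → . F -], [S → .]
  [S → . F -] has the dot before F: add [F → . )]
No further items can be added.

I₀ = { [F → . )], [L → . - -], [L → . S )], [L → . S L num], [L → . a )], [L' → . L], [S → . F -], [S → . num S], [S → .] }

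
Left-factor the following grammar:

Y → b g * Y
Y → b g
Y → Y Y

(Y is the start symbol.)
Y → b g Y'
Y' → * Y
Y' → ε
Y → Y Y

Left-factoring transforms A → αβ₁ | αβ₂ into A → αA' and A' → β₁ | β₂
(α is the longest common prefix among the alternatives). Repeat until
no nonterminal has two alternatives with a common prefix.

Round 1: Y has alternatives sharing prefix 'b g'. Introduce Y': Y → b g Y'
  Add: Y' → * Y
  Add: Y' → ε

No remaining common prefixes — done.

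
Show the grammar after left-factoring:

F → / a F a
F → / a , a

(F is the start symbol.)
Left-factoring transforms A → αβ₁ | αβ₂ into A → αA' and A' → β₁ | β₂
(α is the longest common prefix among the alternatives). Repeat until
no nonterminal has two alternatives with a common prefix.

Round 1: F has alternatives sharing prefix '/ a'. Introduce F': F → / a F'
  Add: F' → F a
  Add: F' → , a

No remaining common prefixes — done.

Resulting grammar:
F → / a F'
F' → F a
F' → , a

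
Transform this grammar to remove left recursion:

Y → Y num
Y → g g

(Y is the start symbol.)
Y → g g Y'
Y' → num Y'
Y' → ε

Y is directly left-recursive. The standard transformation for
  A → A α₁ | ... | A α_m | β₁ | ... | β_n
is
  A  → β₁ A' | ... | β_n A'
  A' → α₁ A' | ... | α_m A' | ε

Y → g g becomes Y → g g Y'
Y → Y num becomes Y' → num Y'
Add Y' → ε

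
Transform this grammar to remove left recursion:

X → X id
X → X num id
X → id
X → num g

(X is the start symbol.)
X is directly left-recursive. The standard transformation for
  A → A α₁ | ... | A α_m | β₁ | ... | β_n
is
  A  → β₁ A' | ... | β_n A'
  A' → α₁ A' | ... | α_m A' | ε

X → id becomes X → id X'
X → num g becomes X → num g X'
X → X id becomes X' → id X'
X → X num id becomes X' → num id X'
Add X' → ε

Resulting grammar:
X → id X'
X → num g X'
X' → id X'
X' → num id X'
X' → ε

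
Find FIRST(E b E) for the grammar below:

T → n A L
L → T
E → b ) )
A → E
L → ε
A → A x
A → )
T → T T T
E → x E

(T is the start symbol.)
FIRST sets of the non-terminals involved (from the grammar, by fixed-point iteration):
  FIRST(E) = { 'b', 'x' }

To compute FIRST(E b E), process the symbols left to right:
Symbol E is a non-terminal. Add FIRST(E) \ {ε} = { 'b', 'x' }
E is not nullable (ε ∉ FIRST(E)), so stop here.
FIRST(E b E) = { 'b', 'x' }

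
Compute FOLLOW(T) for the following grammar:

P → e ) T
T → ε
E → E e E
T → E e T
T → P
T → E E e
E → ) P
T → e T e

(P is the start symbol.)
{ $, ')', 'e' }

In P → e ) T: T is at the end, add FOLLOW(P)
In T → E e T: T is at the end; this adds FOLLOW(T) to itself — nothing new
In T → e T e: T is followed by e, add FIRST(e) \ {ε} = { 'e' }

The FOLLOW sets referred to above (computed the same way, to a fixed point):
  FOLLOW(P) = { $, ')', 'e' }

Taking the union: FOLLOW(T) = { $, ')', 'e' }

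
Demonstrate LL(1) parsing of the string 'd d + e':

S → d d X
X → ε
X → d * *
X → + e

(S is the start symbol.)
Stack is shown with the top on the left.

Stack    Input      Action
--------------------------
S $      d d + e $  output S → d d X
d d X $  d d + e $  match 'd'
d X $    d + e $    match 'd'
X $      + e $      output X → + e
+ e $    + e $      match '+'
e $      e $        match 'e'
$        $          accept

The string is accepted.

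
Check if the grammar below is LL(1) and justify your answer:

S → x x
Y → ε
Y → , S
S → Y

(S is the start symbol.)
A grammar is LL(1) if for each non-terminal N with multiple productions, the predict sets of those productions are pairwise disjoint, where PREDICT(N → α) = (FIRST(α) \ {ε}) ∪ (FOLLOW(N) if α ⇒* ε).

Relevant sets:
  FIRST(Y) = { ',', ε }
  FOLLOW(S) = { $ }
  FOLLOW(Y) = { $ }

For S:
  PREDICT(S → x x) = { 'x' }
  PREDICT(S → Y) = { $, ',' }
For Y:
  PREDICT(Y → ε) = { $ }
  PREDICT(Y → ',' S) = { ',' }

All predict sets are disjoint. The grammar IS LL(1).

Answer: Yes, the grammar is LL(1).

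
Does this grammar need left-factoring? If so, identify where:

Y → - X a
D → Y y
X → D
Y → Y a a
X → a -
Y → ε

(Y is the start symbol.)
No, left-factoring is not needed

Left-factoring is needed when two productions for the same non-terminal
share a common prefix on the right-hand side.

Productions for Y:
  Y → - X a
  Y → Y a a
  Y → ε
Productions for X:
  X → D
  X → a -

No common prefixes found.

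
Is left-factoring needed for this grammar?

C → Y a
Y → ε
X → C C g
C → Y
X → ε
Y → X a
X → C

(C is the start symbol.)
Left-factoring is needed when two productions for the same non-terminal
share a common prefix on the right-hand side.

Productions for C:
  C → Y a
  C → Y
Productions for Y:
  Y → ε
  Y → X a
Productions for X:
  X → C C g
  X → ε
  X → C

Found common prefix 'Y' in productions for C
Found common prefix 'C' in productions for X

Answer: Yes, C has productions with common prefix 'Y'; X has productions with common prefix 'C'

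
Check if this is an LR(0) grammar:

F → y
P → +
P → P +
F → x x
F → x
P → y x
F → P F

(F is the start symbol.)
A grammar is LR(0) if no state in the canonical LR(0) collection has:
  - both a shift item (dot before a terminal) and a complete item (shift-reduce conflict), or
  - two or more complete items (reduce-reduce conflict; the accept item [F' → F .] counts as a complete item here).

Augment with F' → F and build the canonical LR(0) collection (I0 = CLOSURE({[F' → . F]}), then GOTO on every symbol after a dot until no new states appear). It has 10 states:
  I0: { [F → . P F], [F → . x x], [F → . x], [F → . y], [F' → . F], [P → . +], [P → . P +], [P → . y x] }  — shift
  I1: { [P → + .] }  — reduce
  I2: { [F' → F .] }  — accept
  I3: { [F → . P F], [F → . x x], [F → . x], [F → . y], [F → P . F], [P → . +], [P → . P +], [P → . y x], [P → P . +] }  — shift
  I4: { [F → x . x], [F → x .] }  — shift, reduce
  I5: { [F → y .], [P → y . x] }  — shift, reduce
  I6: { [P → y x .] }  — reduce
  I7: { [F → x x .] }  — reduce
  I8: { [P → + .], [P → P + .] }  — 2 reduces
  I9: { [F → P F .] }  — reduce

Conflict in state I4:
  Shift-reduce conflict between [F → x .] and [F → x . x]
So the grammar is NOT LR(0).

Answer: No. Shift-reduce conflict between [F → x .] and [F → x . x]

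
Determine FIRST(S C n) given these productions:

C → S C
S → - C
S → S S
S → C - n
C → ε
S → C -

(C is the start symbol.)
FIRST sets of the non-terminals involved (from the grammar, by fixed-point iteration):
  FIRST(S) = { '-' }

To compute FIRST(S C n), process the symbols left to right:
Symbol S is a non-terminal. Add FIRST(S) \ {ε} = { '-' }
S is not nullable (ε ∉ FIRST(S)), so stop here.
FIRST(S C n) = { '-' }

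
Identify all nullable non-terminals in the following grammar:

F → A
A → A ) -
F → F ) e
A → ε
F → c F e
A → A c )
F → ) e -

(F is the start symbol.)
A non-terminal is nullable if it can derive ε (the empty string): either it has an ε-production, or it has a production whose right-hand side consists entirely of nullable non-terminals.

ε-productions: A → ε
So A is immediately nullable.
F → A: every symbol on the right is nullable, so F is nullable too.
Every non-terminal is now nullable.
Nullable = { 'A', 'F' }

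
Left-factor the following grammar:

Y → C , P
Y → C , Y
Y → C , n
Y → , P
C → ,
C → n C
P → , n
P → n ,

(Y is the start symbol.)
Left-factoring transforms A → αβ₁ | αβ₂ into A → αA' and A' → β₁ | β₂
(α is the longest common prefix among the alternatives). Repeat until
no nonterminal has two alternatives with a common prefix.

Round 1: Y has alternatives sharing prefix 'C ,'. Introduce Y': Y → C , Y'
  Add: Y' → P
  Add: Y' → Y
  Add: Y' → n

No remaining common prefixes — done.

Resulting grammar:
Y → C , Y'
Y' → P
Y' → Y
Y' → n
Y → , P
C → ,
C → n C
P → , n
P → n ,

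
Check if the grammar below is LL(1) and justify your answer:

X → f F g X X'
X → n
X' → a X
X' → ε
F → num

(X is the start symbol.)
No. Predict set conflict for X': { 'a' }

Relevant sets:
  FOLLOW(X') = { $, 'a' }

For X:
  PREDICT(X → f F g X X') = { 'f' }
  PREDICT(X → n) = { 'n' }
For X':
  PREDICT(X' → a X) = { 'a' }
  PREDICT(X' → ε) = { $, 'a' }
F has a single production, so nothing to check there.

Conflict found: Predict set conflict for X': { 'a' }
The grammar is NOT LL(1).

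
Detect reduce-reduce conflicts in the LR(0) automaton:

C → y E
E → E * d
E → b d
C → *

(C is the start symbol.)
No reduce-reduce conflicts

A reduce-reduce conflict occurs when an LR(0) state has two complete items [A → α .] and [B → β .] — both call for a reduction, and with no lookahead the parser cannot choose between them.

Augment with C' → C and build the canonical LR(0) collection (I0 = CLOSURE({[C' → . C]}), then GOTO on every symbol after a dot until no new states appear). It has 9 states:
  I0: { [C → . *], [C → . y E], [C' → . C] }  — shift
  I1: { [C → * .] }  — reduce
  I2: { [C' → C .] }  — accept
  I3: { [C → y . E], [E → . E * d], [E → . b d] }  — shift
  I4: { [C → y E .], [E → E . * d] }  — shift, reduce
  I5: { [E → b . d] }  — shift
  I6: { [E → b d .] }  — reduce
  I7: { [E → E * . d] }  — shift
  I8: { [E → E * d .] }  — reduce

No state contains more than one complete item.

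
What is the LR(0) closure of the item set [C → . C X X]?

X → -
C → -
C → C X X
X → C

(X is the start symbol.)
Start with: [C → . C X X]
  [C → . C X X] has the dot before C: add [C → . -]
No further items can be added.

CLOSURE = { [C → . -], [C → . C X X] }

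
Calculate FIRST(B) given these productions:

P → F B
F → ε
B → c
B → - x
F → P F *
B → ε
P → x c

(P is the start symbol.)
{ '-', 'c', ε }

To compute FIRST(B), examine every production with B on the left-hand side, reading each right-hand side left to right until a non-nullable symbol is reached.

From B → c:
  - c is a terminal: add 'c' and stop
From B → - x:
  - '-' is a terminal: add '-' and stop
From B → ε:
  - ε-production, so ε ∈ FIRST(B)

Collecting: FIRST(B) = { '-', 'c', ε }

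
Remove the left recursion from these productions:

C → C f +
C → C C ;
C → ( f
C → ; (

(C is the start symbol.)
C is directly left-recursive. The standard transformation for
  A → A α₁ | ... | A α_m | β₁ | ... | β_n
is
  A  → β₁ A' | ... | β_n A'
  A' → α₁ A' | ... | α_m A' | ε

C → ( f becomes C → ( f C'
C → ; ( becomes C → ; ( C'
C → C f + becomes C' → f + C'
C → C C ; becomes C' → C ; C'
Add C' → ε

Resulting grammar:
C → ( f C'
C → ; ( C'
C' → f + C'
C' → C ; C'
C' → ε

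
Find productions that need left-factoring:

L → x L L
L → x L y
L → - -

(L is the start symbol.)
Yes, L has productions with common prefix 'x L'

Left-factoring is needed when two productions for the same non-terminal
share a common prefix on the right-hand side.

Productions for L:
  L → x L L
  L → x L y
  L → - -

Found common prefix 'x L' in productions for L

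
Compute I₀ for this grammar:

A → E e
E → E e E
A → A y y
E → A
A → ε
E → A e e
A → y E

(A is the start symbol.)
First, augment the grammar with A' → A
I₀ = CLOSURE({ [A' → . A] }):
  [A' → . A] has the dot before A: add [A → . E e], [A → . A y y], [A → .], [A → . y E]
  [A → . E e] has the dot before E: add [E → . E e E], [E → . A], [E → . A e e]
No further items can be added.

I₀ = { [A → . A y y], [A → . E e], [A → . y E], [A → .], [A' → . A], [E → . A e e], [E → . A], [E → . E e E] }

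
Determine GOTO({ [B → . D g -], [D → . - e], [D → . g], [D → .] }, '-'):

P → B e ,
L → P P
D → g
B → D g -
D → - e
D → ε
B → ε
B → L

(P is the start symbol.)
{ [D → - . e] }

GOTO(I, '-') = CLOSURE({ [A → αX.β] : [A → α.Xβ] ∈ I, X = '-' })

Items with dot before '-', with the dot advanced:
  [D → . - e] → [D → - . e]
Closure adds nothing (no advanced item has the dot before a non-terminal).

GOTO = { [D → - . e] }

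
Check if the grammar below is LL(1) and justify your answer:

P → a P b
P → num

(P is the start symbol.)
Yes, the grammar is LL(1).

For P:
  PREDICT(P → a P b) = { 'a' }
  PREDICT(P → num) = { 'num' }

All predict sets are disjoint. The grammar IS LL(1).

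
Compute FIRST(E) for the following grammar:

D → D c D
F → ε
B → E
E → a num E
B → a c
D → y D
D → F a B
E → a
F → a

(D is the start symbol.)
{ 'a' }

From E → a num E:
  - a is a terminal: add 'a' and stop
From E → a:
  - a is a terminal: add 'a' and stop

Collecting: FIRST(E) = { 'a' }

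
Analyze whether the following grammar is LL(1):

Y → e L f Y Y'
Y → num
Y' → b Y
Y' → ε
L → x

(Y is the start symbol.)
No. Predict set conflict for Y': { 'b' }

A grammar is LL(1) if for each non-terminal N with multiple productions, the predict sets of those productions are pairwise disjoint, where PREDICT(N → α) = (FIRST(α) \ {ε}) ∪ (FOLLOW(N) if α ⇒* ε).

Relevant sets:
  FOLLOW(Y') = { $, 'b' }

For Y:
  PREDICT(Y → e L f Y Y') = { 'e' }
  PREDICT(Y → num) = { 'num' }
For Y':
  PREDICT(Y' → b Y) = { 'b' }
  PREDICT(Y' → ε) = { $, 'b' }
L has a single production, so nothing to check there.

Conflict found: Predict set conflict for Y': { 'b' }
The grammar is NOT LL(1).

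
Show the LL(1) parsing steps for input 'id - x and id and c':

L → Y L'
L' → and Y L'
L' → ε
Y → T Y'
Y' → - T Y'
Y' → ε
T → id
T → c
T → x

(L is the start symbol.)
LL(1) parsing maintains a stack (initially the start symbol over $) and the input. At each step: if the stack top is a terminal, match it against the current input token; if it is a non-terminal N, replace it with the RHS of M[N, lookahead] (the unique production whose predict set contains the lookahead).

Stack is shown with the top on the left.

Stack        Input                  Action
------------------------------------------
L $          id - x and id and c $  output L → Y L'
Y L' $       id - x and id and c $  output Y → T Y'
T Y' L' $    id - x and id and c $  output T → id
id Y' L' $   id - x and id and c $  match 'id'
Y' L' $      - x and id and c $     output Y' → - T Y'
- T Y' L' $  - x and id and c $     match '-'
T Y' L' $    x and id and c $       output T → x
x Y' L' $    x and id and c $       match 'x'
Y' L' $      and id and c $         output Y' → ε
L' $         and id and c $         output L' → and Y L'
and Y L' $   and id and c $         match 'and'
Y L' $       id and c $             output Y → T Y'
T Y' L' $    id and c $             output T → id
id Y' L' $   id and c $             match 'id'
Y' L' $      and c $                output Y' → ε
L' $         and c $                output L' → and Y L'
and Y L' $   and c $                match 'and'
Y L' $       c $                    output Y → T Y'
T Y' L' $    c $                    output T → c
c Y' L' $    c $                    match 'c'
Y' L' $      $                      output Y' → ε
L' $         $                      output L' → ε
$            $                      accept

The string is accepted.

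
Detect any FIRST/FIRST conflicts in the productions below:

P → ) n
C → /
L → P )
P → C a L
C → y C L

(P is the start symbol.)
FIRST sets of the non-terminals at (or reachable through a nullable prefix from) the front of some alternative:
  FIRST(C) = { '/', 'y' }

Productions for P:
  P → ) n: FIRST = { ')' }
  P → C a L: FIRST = { '/', 'y' }
Productions for C:
  C → /: FIRST = { '/' }
  C → y C L: FIRST = { 'y' }
L has only one production, so no FIRST/FIRST conflict is possible there.

All alternatives of each non-terminal have pairwise disjoint FIRST sets.

Answer: No FIRST/FIRST conflicts.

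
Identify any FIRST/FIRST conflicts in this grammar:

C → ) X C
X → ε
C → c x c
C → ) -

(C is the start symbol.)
A FIRST/FIRST conflict occurs when two productions N → α and N → β for the same non-terminal have FIRST(α) ∩ FIRST(β) ≠ ∅ (with ε ∈ FIRST of a nullable right-hand side, so two nullable alternatives also conflict).

Productions for C:
  C → ) X C: FIRST = { ')' }
  C → c x c: FIRST = { 'c' }
  C → ) -: FIRST = { ')' }
X has only one production, so no FIRST/FIRST conflict is possible there.

Conflict for C: C → ) X C and C → ) -
  Overlap: { ')' }

Answer: Yes. C → ')' X C / C → ')' '-' on { ')' }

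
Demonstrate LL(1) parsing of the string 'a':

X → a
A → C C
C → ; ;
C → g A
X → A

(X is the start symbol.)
LL(1) parsing maintains a stack (initially the start symbol over $) and the input. At each step: if the stack top is a terminal, match it against the current input token; if it is a non-terminal N, replace it with the RHS of M[N, lookahead] (the unique production whose predict set contains the lookahead).

Stack is shown with the top on the left.

Stack  Input  Action
--------------------
X $    a $    output X → a
a $    a $    match 'a'
$      $      accept

The string is accepted.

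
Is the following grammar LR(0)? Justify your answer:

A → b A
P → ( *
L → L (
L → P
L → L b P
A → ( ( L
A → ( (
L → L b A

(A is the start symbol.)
No. Shift-reduce conflict between [A → ( ( .] and [P → . ( *]

Augment with A' → A and build the canonical LR(0) collection (I0 = CLOSURE({[A' → . A]}), then GOTO on every symbol after a dot until no new states appear). It has 15 states:
  I0: { [A → . ( ( L], [A → . ( (], [A → . b A], [A' → . A] }  — shift
  I1: { [A → ( . ( L], [A → ( . (] }  — shift
  I2: { [A' → A .] }  — accept
  I3: { [A → . ( ( L], [A → . ( (], [A → . b A], [A → b . A] }  — shift
  I4: { [A → b A .] }  — reduce
  I5: { [A → ( ( . L], [A → ( ( .], [L → . L (], [L → . L b A], [L → . L b P], [L → . P], [P → . ( *] }  — shift, reduce
  I6: { [P → ( . *] }  — shift
  I7: { [A → ( ( L .], [L → L . (], [L → L . b A], [L → L . b P] }  — shift, reduce
  I8: { [L → P .] }  — reduce
  I9: { [L → L ( .] }  — reduce
  I10: { [A → . ( ( L], [A → . ( (], [A → . b A], [L → L b . A], [L → L b . P], [P → . ( *] }  — shift
  I11: { [A → ( . ( L], [A → ( . (], [P → ( . *] }  — shift
  I12: { [L → L b A .] }  — reduce
  I13: { [L → L b P .] }  — reduce
  I14: { [P → ( * .] }  — reduce

Conflict in state I5:
  Shift-reduce conflict between [A → ( ( .] and [P → . ( *]
So the grammar is NOT LR(0).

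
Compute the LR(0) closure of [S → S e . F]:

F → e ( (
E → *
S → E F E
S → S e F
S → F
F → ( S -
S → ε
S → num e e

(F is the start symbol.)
Start with: [S → S e . F]
  [S → S e . F] has the dot before F: add [F → . e ( (], [F → . ( S -]
No further items can be added.

CLOSURE = { [F → . ( S -], [F → . e ( (], [S → S e . F] }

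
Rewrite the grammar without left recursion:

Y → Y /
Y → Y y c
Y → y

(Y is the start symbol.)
Y → y Y'
Y' → / Y'
Y' → y c Y'
Y' → ε

Y is directly left-recursive. The standard transformation for
  A → A α₁ | ... | A α_m | β₁ | ... | β_n
is
  A  → β₁ A' | ... | β_n A'
  A' → α₁ A' | ... | α_m A' | ε

Y → y becomes Y → y Y'
Y → Y / becomes Y' → / Y'
Y → Y y c becomes Y' → y c Y'
Add Y' → ε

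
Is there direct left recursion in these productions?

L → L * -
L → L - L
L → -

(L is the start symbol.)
Direct left recursion occurs when N → N α for some non-terminal N (the right-hand side begins with the left-hand side itself).

L → L * -: LEFT RECURSIVE (starts with L)
L → L - L: LEFT RECURSIVE (starts with L)
L → -: starts with '-'

The grammar has direct left recursion on: L.

Answer: Yes, L is left-recursive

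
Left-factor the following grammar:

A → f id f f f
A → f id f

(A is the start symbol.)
Left-factoring transforms A → αβ₁ | αβ₂ into A → αA' and A' → β₁ | β₂
(α is the longest common prefix among the alternatives). Repeat until
no nonterminal has two alternatives with a common prefix.

Round 1: A has alternatives sharing prefix 'f id f'. Introduce A': A → f id f A'
  Add: A' → f f
  Add: A' → ε

No remaining common prefixes — done.

Resulting grammar:
A → f id f A'
A' → f f
A' → ε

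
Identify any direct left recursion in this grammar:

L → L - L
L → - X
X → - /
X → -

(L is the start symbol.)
L → L - L: LEFT RECURSIVE (starts with L)
L → - X: starts with '-'
X → - /: starts with '-'
X → -: starts with '-'

The grammar has direct left recursion on: L.

Answer: Yes, L is left-recursive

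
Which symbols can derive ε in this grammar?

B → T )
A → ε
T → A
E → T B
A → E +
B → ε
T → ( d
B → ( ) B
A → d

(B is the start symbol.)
{ 'A', 'B', 'E', 'T' }

ε-productions: A → ε, B → ε
So A, B are immediately nullable.
T → A: every symbol on the right is nullable, so T is nullable too.
E → T B: every symbol on the right is nullable, so E is nullable too.
Every non-terminal is now nullable.
Nullable = { 'A', 'B', 'E', 'T' }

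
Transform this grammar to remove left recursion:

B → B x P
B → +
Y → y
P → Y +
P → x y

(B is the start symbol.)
B is directly left-recursive. The standard transformation for
  A → A α₁ | ... | A α_m | β₁ | ... | β_n
is
  A  → β₁ A' | ... | β_n A'
  A' → α₁ A' | ... | α_m A' | ε

B → + becomes B → + B'
B → B x P becomes B' → x P B'
Add B' → ε

Productions for other non-terminals are unchanged:
  Y → y
  P → Y +
  P → x y

Resulting grammar:
B → + B'
B' → x P B'
B' → ε
Y → y
P → Y +
P → x y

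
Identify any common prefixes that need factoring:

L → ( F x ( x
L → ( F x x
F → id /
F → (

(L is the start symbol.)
Yes, L has productions with common prefix '( F x'

Left-factoring is needed when two productions for the same non-terminal
share a common prefix on the right-hand side.

Productions for L:
  L → ( F x ( x
  L → ( F x x
Productions for F:
  F → id /
  F → (

Found common prefix '( F x' in productions for L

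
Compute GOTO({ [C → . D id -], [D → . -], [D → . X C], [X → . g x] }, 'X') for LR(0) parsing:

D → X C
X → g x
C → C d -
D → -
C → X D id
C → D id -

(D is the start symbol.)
{ [C → . C d -], [C → . D id -], [C → . X D id], [D → . -], [D → . X C], [D → X . C], [X → . g x] }

GOTO(I, 'X') = CLOSURE({ [A → αX.β] : [A → α.Xβ] ∈ I, X = 'X' })

Items with dot before 'X', with the dot advanced:
  [D → . X C] → [D → X . C]
Closure of the advanced items:
  [D → X . C] has the dot before C: add [C → . C d -], [C → . X D id], [C → . D id -]
  [C → . X D id] has the dot before X: add [X → . g x]
  [C → . D id -] has the dot before D: add [D → . X C], [D → . -]

GOTO = { [C → . C d -], [C → . D id -], [C → . X D id], [D → . -], [D → . X C], [D → X . C], [X → . g x] }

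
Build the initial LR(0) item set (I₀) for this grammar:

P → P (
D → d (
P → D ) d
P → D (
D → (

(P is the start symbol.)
First, augment the grammar with P' → P
I₀ = CLOSURE({ [P' → . P] }):
  [P' → . P] has the dot before P: add [P → . P (], [P → . D ) d], [P → . D (]
  [P → . D ) d] has the dot before D: add [D → . d (], [D → . (]
No further items can be added.

I₀ = { [D → . (], [D → . d (], [P → . D (], [P → . D ) d], [P → . P (], [P' → . P] }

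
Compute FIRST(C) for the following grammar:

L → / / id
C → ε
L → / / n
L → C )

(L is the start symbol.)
From C → ε:
  - ε-production, so ε ∈ FIRST(C)

Collecting: FIRST(C) = { ε }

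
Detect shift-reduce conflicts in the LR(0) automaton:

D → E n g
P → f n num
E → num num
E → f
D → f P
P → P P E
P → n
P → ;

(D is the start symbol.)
Augment with D' → D and build the canonical LR(0) collection (I0 = CLOSURE({[D' → . D]}), then GOTO on every symbol after a dot until no new states appear). It has 17 states:
  I0: { [D → . E n g], [D → . f P], [D' → . D], [E → . f], [E → . num num] }  — shift
  I1: { [D' → D .] }  — accept
  I2: { [D → E . n g] }  — shift
  I3: { [D → f . P], [E → f .], [P → . ;], [P → . P P E], [P → . f n num], [P → . n] }  — shift, reduce
  I4: { [E → num . num] }  — shift
  I5: { [E → num num .] }  — reduce
  I6: { [P → ; .] }  — reduce
  I7: { [D → f P .], [P → . ;], [P → . P P E], [P → . f n num], [P → . n], [P → P . P E] }  — shift, reduce
  I8: { [P → f . n num] }  — shift
  I9: { [P → n .] }  — reduce
  I10: { [P → f n . num] }  — shift
  I11: { [P → f n num .] }  — reduce
  I12: { [E → . f], [E → . num num], [P → . ;], [P → . P P E], [P → . f n num], [P → . n], [P → P . P E], [P → P P . E] }  — shift
  I13: { [P → P P E .] }  — reduce
  I14: { [E → f .], [P → f . n num] }  — shift, reduce
  I15: { [D → E n . g] }  — shift
  I16: { [D → E n g .] }  — reduce

I3 contains reduce item [E → f .] and shift items [P → . ;], [P → . f n num], [P → . n] — shift-reduce conflict.
I7 contains reduce item [D → f P .] and shift items [P → . ;], [P → . f n num], [P → . n] — shift-reduce conflict.
I14 contains reduce item [E → f .] and shift item [P → f . n num] — shift-reduce conflict.

Answer: Yes — I3: [E → f .] vs [P → . ;]; I7: [D → f P .] vs [P → . ;]; I14: [E → f .] vs [P → f . n num]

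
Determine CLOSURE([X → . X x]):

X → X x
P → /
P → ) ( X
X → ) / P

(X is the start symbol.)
Start with: [X → . X x]
  [X → . X x] has the dot before X: add [X → . ) / P]
No further items can be added.

CLOSURE = { [X → . ) / P], [X → . X x] }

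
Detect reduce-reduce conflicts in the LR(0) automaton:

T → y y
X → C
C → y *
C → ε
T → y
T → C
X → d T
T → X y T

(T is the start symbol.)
A reduce-reduce conflict occurs when an LR(0) state has two complete items [A → α .] and [B → β .] — both call for a reduction, and with no lookahead the parser cannot choose between them.

Augment with T' → T and build the canonical LR(0) collection (I0 = CLOSURE({[T' → . T]}), then GOTO on every symbol after a dot until no new states appear). It has 11 states:
  I0: { [C → . y *], [C → .], [T → . C], [T → . X y T], [T → . y y], [T → . y], [T' → . T], [X → . C], [X → . d T] }  — shift, reduce
  I1: { [T → C .], [X → C .] }  — 2 reduces
  I2: { [T' → T .] }  — accept
  I3: { [T → X . y T] }  — shift
  I4: { [C → . y *], [C → .], [T → . C], [T → . X y T], [T → . y y], [T → . y], [X → . C], [X → . d T], [X → d . T] }  — shift, reduce
  I5: { [C → y . *], [T → y . y], [T → y .] }  — shift, reduce
  I6: { [C → y * .] }  — reduce
  I7: { [T → y y .] }  — reduce
  I8: { [X → d T .] }  — reduce
  I9: { [C → . y *], [C → .], [T → . C], [T → . X y T], [T → . y y], [T → . y], [T → X y . T], [X → . C], [X → . d T] }  — shift, reduce
  I10: { [T → X y T .] }  — reduce

I1 contains complete items [T → C .], [X → C .] — reduce-reduce conflict.

Answer: Yes — I1: [T → C .] vs [X → C .]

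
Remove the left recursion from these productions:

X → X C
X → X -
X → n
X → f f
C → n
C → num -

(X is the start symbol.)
X is directly left-recursive. The standard transformation for
  A → A α₁ | ... | A α_m | β₁ | ... | β_n
is
  A  → β₁ A' | ... | β_n A'
  A' → α₁ A' | ... | α_m A' | ε

X → n becomes X → n X'
X → f f becomes X → f f X'
X → X C becomes X' → C X'
X → X - becomes X' → - X'
Add X' → ε

Productions for other non-terminals are unchanged:
  C → n
  C → num -

Resulting grammar:
X → n X'
X → f f X'
X' → C X'
X' → - X'
X' → ε
C → n
C → num -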